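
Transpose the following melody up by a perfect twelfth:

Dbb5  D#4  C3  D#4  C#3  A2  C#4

Abb6 A#5 G4 A#5 G#4 E4 G#5

Dbb5 → Abb6
D#4 → A#5
C3 → G4
D#4 → A#5
C#3 → G#4
A2 → E4
C#4 → G#5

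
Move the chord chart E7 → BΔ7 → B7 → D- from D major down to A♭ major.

D major down to A♭ major is an augmented fourth; each chord root moves by that interval while the quality stays the same.
E7: root E down an augmented fourth → Bb, giving Bb7.
BΔ7: root B down an augmented fourth → F, giving FΔ7.
B7: root B down an augmented fourth → F, giving F7.
D-: root D down an augmented fourth → Ab, giving Ab-.

Bb7 FΔ7 F7 Ab-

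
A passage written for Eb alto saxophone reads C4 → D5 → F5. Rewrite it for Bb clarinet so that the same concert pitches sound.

F3 G4 Bb4

First find concert pitch: the Eb alto saxophone sounds a major sixth below written, so C4 D5 F5 sounds Eb3 F4 Ab4.
Then write for Bb clarinet: it sounds a major second below written, so the part must be a major second above concert.
Eb3 → F3
F4 → G4
Ab4 → Bb4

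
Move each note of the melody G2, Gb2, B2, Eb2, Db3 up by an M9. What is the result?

A3 Ab3 C#4 F3 Eb4

G2 to A3
Gb2 to Ab3
B2 to C#4
Eb2 to F3
Db3 to Eb4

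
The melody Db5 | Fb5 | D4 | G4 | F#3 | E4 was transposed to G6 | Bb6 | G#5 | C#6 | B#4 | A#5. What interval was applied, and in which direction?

Take the first pair: Db5 → G6. D to G spans 11 letter names, so the interval is some kind of eleventh.
Db5 to G6 is 18 semitones, which makes it an augmented eleventh; the second version is higher, so the direction is up.
Checking another pair — E4 → A#5 — gives the same interval.

up an augmented eleventh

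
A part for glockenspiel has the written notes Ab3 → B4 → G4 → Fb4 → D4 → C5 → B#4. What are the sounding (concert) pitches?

Written C4 on the glockenspiel sounds as C6, a perfect fifteenth higher; apply that shift to every note.
Ab3 -> Ab5
B4 -> B6
G4 -> G6
Fb4 -> Fb6
D4 -> D6
C5 -> C7
B#4 -> B#6

Ab5 B6 G6 Fb6 D6 C7 B#6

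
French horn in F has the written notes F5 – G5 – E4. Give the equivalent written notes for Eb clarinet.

G4 A4 F#3

First find concert pitch: the French horn in F sounds a perfect fifth below written, so F5 G5 E4 sounds Bb4 C5 A3.
Then write for Eb clarinet: it sounds a minor third above written, so the part must be a minor third below concert.
Bb4 → G4
C5 → A4
A3 → F#3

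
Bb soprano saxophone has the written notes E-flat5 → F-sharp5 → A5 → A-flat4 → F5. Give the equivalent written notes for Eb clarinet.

Bb4 C#5 E5 Eb4 C5

First find concert pitch: the Bb soprano saxophone sounds a major second below written, so E-flat5 F-sharp5 A5 A-flat4 F5 sounds Db5 E5 G5 Gb4 Eb5.
Then write for Eb clarinet: it sounds a minor third above written, so the part must be a minor third below concert.
Db5 → Bb4
E5 → C#5
G5 → E5
Gb4 → Eb4
Eb5 → C5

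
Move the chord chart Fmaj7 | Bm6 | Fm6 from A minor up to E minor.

A minor up to E minor is a perfect fifth; each chord root moves by that interval while the quality stays the same.
Fmaj7: root F up a perfect fifth → C, giving Cmaj7.
Bm6: root B up a perfect fifth → F#, giving F#m6.
Fm6: root F up a perfect fifth → C, giving Cm6.

Cmaj7 F#m6 Cm6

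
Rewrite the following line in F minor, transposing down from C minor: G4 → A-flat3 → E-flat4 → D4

From C down to F is a perfect fifth; apply that to each pitch.
G4 gives C4
Ab3 gives Db3
Eb4 gives Ab3
D4 gives G3

C4 Db3 Ab3 G3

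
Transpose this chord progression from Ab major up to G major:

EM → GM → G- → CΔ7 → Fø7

D#M F#M F#- BΔ7 Eø7

Ab major up to G major is a major seventh; each chord root moves by that interval while the quality stays the same.
EM: root E up a major seventh → D#, giving D#M.
GM: root G up a major seventh → F#, giving F#M.
G-: root G up a major seventh → F#, giving F#-.
CΔ7: root C up a major seventh → B, giving BΔ7.
Fø7: root F up a major seventh → E, giving Eø7.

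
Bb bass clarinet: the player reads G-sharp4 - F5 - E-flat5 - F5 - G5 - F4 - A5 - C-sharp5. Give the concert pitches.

Written C4 on the Bb bass clarinet sounds as Bb2, a major ninth lower; apply that shift to every note.
G#4 gives F#3
F5 gives Eb4
Eb5 gives Db4
F5 gives Eb4
G5 gives F4
F4 gives Eb3
A5 gives G4
C#5 gives B3

F#3 Eb4 Db4 Eb4 F4 Eb3 G4 B3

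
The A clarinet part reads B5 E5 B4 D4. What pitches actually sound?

G#5 C#5 G#4 B3

Written C4 on the A clarinet sounds as A3, a minor third lower; apply that shift to every note.
B5 → G#5
E5 → C#5
B4 → G#4
D4 → B3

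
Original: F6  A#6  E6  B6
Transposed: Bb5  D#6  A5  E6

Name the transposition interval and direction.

down a perfect fifth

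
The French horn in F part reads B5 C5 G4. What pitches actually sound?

Written C4 on the French horn in F sounds as F3, a perfect fifth lower; apply that shift to every note.
B5 → E5
C5 → F4
G4 → C4

E5 F4 C4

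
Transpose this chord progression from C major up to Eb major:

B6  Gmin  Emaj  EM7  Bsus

D6 Bbmin Gmaj GM7 Dsus

C major up to Eb major is a minor third; each chord root moves by that interval while the quality stays the same.
B6: root B up a minor third → D, giving D6.
Gmin: root G up a minor third → Bb, giving Bbmin.
Emaj: root E up a minor third → G, giving Gmaj.
EM7: root E up a minor third → G, giving GM7.
Bsus: root B up a minor third → D, giving Dsus.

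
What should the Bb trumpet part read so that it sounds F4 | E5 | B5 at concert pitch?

The Bb trumpet sounds a major second below written, so the written part must be a major second above concert — transpose each note up.
F4 → G4
E5 → F#5
B5 → C#6

G4 F#5 C#6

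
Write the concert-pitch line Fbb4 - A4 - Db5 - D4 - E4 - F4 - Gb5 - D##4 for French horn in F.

Cbb5 E5 Ab5 A4 B4 C5 Db6 A##4

The French horn in F sounds a perfect fifth below written, so the written part must be a perfect fifth above concert — transpose each note up.
Fbb4 → Cbb5
A4 → E5
Db5 → Ab5
D4 → A4
E4 → B4
F4 → C5
Gb5 → Db6
D##4 → A##4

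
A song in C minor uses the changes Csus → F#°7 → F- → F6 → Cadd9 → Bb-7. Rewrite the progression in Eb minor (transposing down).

Ebsus A°7 Ab- Ab6 Ebadd9 Db-7

C minor down to Eb minor is a major sixth; each chord root moves by that interval while the quality stays the same.
Csus: root C down a major sixth → Eb, giving Ebsus.
F#°7: root F# down a major sixth → A, giving A°7.
F-: root F down a major sixth → Ab, giving Ab-.
F6: root F down a major sixth → Ab, giving Ab6.
Cadd9: root C down a major sixth → Eb, giving Ebadd9.
Bb-7: root Bb down a major sixth → Db, giving Db-7.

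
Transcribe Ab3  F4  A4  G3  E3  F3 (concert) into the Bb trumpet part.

The Bb trumpet sounds a major second below written, so the written part must be a major second above concert — transpose each note up.
Ab3 → Bb3
F4 → G4
A4 → B4
G3 → A3
E3 → F#3
F3 → G3

Bb3 G4 B4 A3 F#3 G3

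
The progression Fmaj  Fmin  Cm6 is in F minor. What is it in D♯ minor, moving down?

D#maj D#min A#m6

F minor down to D♯ minor is a diminished third; each chord root moves by that interval while the quality stays the same.
Fmaj: root F down a diminished third → D#, giving D#maj.
Fmin: root F down a diminished third → D#, giving D#min.
Cm6: root C down a diminished third → A#, giving A#m6.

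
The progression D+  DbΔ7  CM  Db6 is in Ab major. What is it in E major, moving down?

A#+ AΔ7 G#M A6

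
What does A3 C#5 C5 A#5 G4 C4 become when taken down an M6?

A3 gives C3
C#5 gives E4
C5 gives Eb4
A#5 gives C#5
G4 gives Bb3
C4 gives Eb3

C3 E4 Eb4 C#5 Bb3 Eb3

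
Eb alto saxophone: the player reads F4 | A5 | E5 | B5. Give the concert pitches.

Ab3 C5 G4 D5

Written C4 on the Eb alto saxophone sounds as Eb3, a major sixth lower; apply that shift to every note.
F4 -> Ab3
A5 -> C5
E5 -> G4
B5 -> D5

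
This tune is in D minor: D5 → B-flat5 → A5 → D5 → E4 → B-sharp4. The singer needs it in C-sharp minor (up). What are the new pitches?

From D up to C-sharp is a major seventh; apply that to each pitch.
D5 -> C#6
Bb5 -> A6
A5 -> G#6
D5 -> C#6
E4 -> D#5
B#4 -> A##5

C#6 A6 G#6 C#6 D#5 A##5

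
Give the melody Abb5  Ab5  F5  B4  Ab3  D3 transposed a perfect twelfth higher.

Ebb7 Eb7 C7 F#6 Eb5 A4

Abb5 -> Ebb7
Ab5 -> Eb7
F5 -> C7
B4 -> F#6
Ab3 -> Eb5
D3 -> A4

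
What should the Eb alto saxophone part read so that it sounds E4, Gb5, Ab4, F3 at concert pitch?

C#5 Eb6 F5 D4

The Eb alto saxophone sounds a major sixth below written, so the written part must be a major sixth above concert — transpose each note up.
E4 gives C#5
Gb5 gives Eb6
Ab4 gives F5
F3 gives D4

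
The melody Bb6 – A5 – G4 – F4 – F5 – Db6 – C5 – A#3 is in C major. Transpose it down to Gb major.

C major to Gb major down is an augmented fourth, so every note moves down by that interval.
Bb6 to Fb6
A5 to Eb5
G4 to Db4
F4 to Cb4
F5 to Cb5
Db6 to Abb5
C5 to Gb4
A#3 to E3

Fb6 Eb5 Db4 Cb4 Cb5 Abb5 Gb4 E3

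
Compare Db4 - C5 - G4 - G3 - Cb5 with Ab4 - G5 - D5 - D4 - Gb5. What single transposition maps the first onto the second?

From Db4 to Ab4 is 5 letter names — a fifth of some quality.
Db4 to Ab4 is 7 semitones, which makes it a perfect fifth; the second version is higher, so the direction is up.
Checking another pair — Cb5 → Gb5 — gives the same interval.

up a perfect fifth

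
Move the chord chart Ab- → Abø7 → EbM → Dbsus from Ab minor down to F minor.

F- Fø7 CM Bbsus

Ab minor down to F minor is a minor third; each chord root moves by that interval while the quality stays the same.
Ab-: root Ab down a minor third → F, giving F-.
Abø7: root Ab down a minor third → F, giving Fø7.
EbM: root Eb down a minor third → C, giving CM.
Dbsus: root Db down a minor third → Bb, giving Bbsus.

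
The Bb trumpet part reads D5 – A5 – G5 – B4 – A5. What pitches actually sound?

C5 G5 F5 A4 G5

The Bb trumpet sounds a major second below written, so transpose each written note down a major second.
D5 → C5
A5 → G5
G5 → F5
B4 → A4
A5 → G5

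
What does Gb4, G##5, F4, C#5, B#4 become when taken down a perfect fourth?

Gb4 to Db4
G##5 to D##5
F4 to C4
C#5 to G#4
B#4 to F##4

Db4 D##5 C4 G#4 F##4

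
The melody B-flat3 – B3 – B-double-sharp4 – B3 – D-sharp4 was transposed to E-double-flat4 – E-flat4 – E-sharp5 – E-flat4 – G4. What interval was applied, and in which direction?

up a diminished fourth

Take the first pair: Bb3 → Ebb4. B to E spans 4 letter names, so the interval is some kind of fourth.
Bb3 to Ebb4 is 4 semitones, which makes it a diminished fourth; the second version is higher, so the direction is up.
Checking another pair — D#4 → G4 — gives the same interval.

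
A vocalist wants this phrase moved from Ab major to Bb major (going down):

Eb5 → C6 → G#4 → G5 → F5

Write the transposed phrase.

From Ab down to Bb is a minor seventh; apply that to each pitch.
Eb5 becomes F4
C6 becomes D5
G#4 becomes A#3
G5 becomes A4
F5 becomes G4

F4 D5 A#3 A4 G4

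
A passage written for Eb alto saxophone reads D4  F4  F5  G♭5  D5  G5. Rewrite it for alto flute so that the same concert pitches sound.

Bb3 Db4 Db5 Ebb5 Bb4 Eb5

First find concert pitch: the Eb alto saxophone sounds a major sixth below written, so D4 F4 F5 G♭5 D5 G5 sounds F3 Ab3 Ab4 Bbb4 F4 Bb4.
Then write for alto flute: it sounds a perfect fourth below written, so the part must be a perfect fourth above concert.
F3 → Bb3
Ab3 → Db4
Ab4 → Db5
Bbb4 → Ebb5
F4 → Bb4
Bb4 → Eb5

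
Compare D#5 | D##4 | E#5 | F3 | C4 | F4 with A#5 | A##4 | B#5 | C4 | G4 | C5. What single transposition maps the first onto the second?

From D#5 to A#5 is 5 letter names — a fifth of some quality.
D#5 to A#5 is 7 semitones, which makes it a perfect fifth; the second version is higher, so the direction is up.
Checking another pair — F4 → C5 — gives the same interval.

up a perfect fifth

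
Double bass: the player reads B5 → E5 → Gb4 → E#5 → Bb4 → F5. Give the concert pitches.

B4 E4 Gb3 E#4 Bb3 F4

The double bass sounds a perfect octave below written, so transpose each written note down a perfect octave.
B5 to B4
E5 to E4
Gb4 to Gb3
E#5 to E#4
Bb4 to Bb3
F5 to F4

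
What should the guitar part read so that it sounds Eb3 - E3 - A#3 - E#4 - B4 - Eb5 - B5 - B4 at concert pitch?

The guitar sounds a perfect octave below written, so the written part must be a perfect octave above concert — transpose each note up.
Eb3 -> Eb4
E3 -> E4
A#3 -> A#4
E#4 -> E#5
B4 -> B5
Eb5 -> Eb6
B5 -> B6
B4 -> B5

Eb4 E4 A#4 E#5 B5 Eb6 B6 B5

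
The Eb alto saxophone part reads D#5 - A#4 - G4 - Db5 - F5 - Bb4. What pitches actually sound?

F#4 C#4 Bb3 Fb4 Ab4 Db4

The Eb alto saxophone sounds a major sixth below written, so transpose each written note down a major sixth.
D#5 becomes F#4
A#4 becomes C#4
G4 becomes Bb3
Db5 becomes Fb4
F5 becomes Ab4
Bb4 becomes Db4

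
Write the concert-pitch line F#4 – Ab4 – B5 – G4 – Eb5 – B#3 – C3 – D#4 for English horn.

C#5 Eb5 F#6 D5 Bb5 F##4 G3 A#4

The English horn sounds a perfect fifth below written, so the written part must be a perfect fifth above concert — transpose each note up.
F#4 -> C#5
Ab4 -> Eb5
B5 -> F#6
G4 -> D5
Eb5 -> Bb5
B#3 -> F##4
C3 -> G3
D#4 -> A#4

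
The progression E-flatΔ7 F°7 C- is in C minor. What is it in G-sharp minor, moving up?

C minor up to G-sharp minor is an augmented fifth; each chord root moves by that interval while the quality stays the same.
E-flatΔ7: root E-flat up an augmented fifth → B, giving BΔ7.
F°7: root F up an augmented fifth → C#, giving C#°7.
C-: root C up an augmented fifth → G#, giving G#-.

BΔ7 C#°7 G#-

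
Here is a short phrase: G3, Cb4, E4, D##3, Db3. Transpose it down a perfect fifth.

C3 Fb3 A3 G##2 Gb2

G3 gives C3
Cb4 gives Fb3
E4 gives A3
D##3 gives G##2
Db3 gives Gb2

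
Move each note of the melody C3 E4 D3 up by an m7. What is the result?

Bb3 D5 C4

C3 -> Bb3
E4 -> D5
D3 -> C4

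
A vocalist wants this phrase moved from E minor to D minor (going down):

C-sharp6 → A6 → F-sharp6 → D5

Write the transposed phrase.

From E down to D is a major second; apply that to each pitch.
C#6 -> B5
A6 -> G6
F#6 -> E6
D5 -> C5

B5 G6 E6 C5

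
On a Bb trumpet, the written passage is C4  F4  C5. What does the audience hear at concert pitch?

Bb3 Eb4 Bb4

Written C4 on the Bb trumpet sounds as Bb3, a major second lower; apply that shift to every note.
C4 → Bb3
F4 → Eb4
C5 → Bb4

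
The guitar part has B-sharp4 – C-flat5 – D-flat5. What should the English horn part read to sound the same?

First find concert pitch: the guitar sounds a perfect octave below written, so B-sharp4 C-flat5 D-flat5 sounds B#3 Cb4 Db4.
Then write for English horn: it sounds a perfect fifth below written, so the part must be a perfect fifth above concert.
B#3 → F##4
Cb4 → Gb4
Db4 → Ab4

F##4 Gb4 Ab4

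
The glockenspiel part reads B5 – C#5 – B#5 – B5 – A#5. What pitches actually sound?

Written C4 on the glockenspiel sounds as C6, a perfect fifteenth higher; apply that shift to every note.
B5 to B7
C#5 to C#7
B#5 to B#7
B5 to B7
A#5 to A#7

B7 C#7 B#7 B7 A#7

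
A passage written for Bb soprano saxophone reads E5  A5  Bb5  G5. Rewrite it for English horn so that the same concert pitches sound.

First find concert pitch: the Bb soprano saxophone sounds a major second below written, so E5 A5 Bb5 G5 sounds D5 G5 Ab5 F5.
Then write for English horn: it sounds a perfect fifth below written, so the part must be a perfect fifth above concert.
D5 → A5
G5 → D6
Ab5 → Eb6
F5 → C6

A5 D6 Eb6 C6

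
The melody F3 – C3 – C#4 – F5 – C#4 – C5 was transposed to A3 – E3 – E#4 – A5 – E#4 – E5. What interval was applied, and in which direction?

up a major third

From F3 to A3 is 3 letter names — a third of some quality.
F3 to A3 is 4 semitones, which makes it a major third; the second version is higher, so the direction is up.
Checking another pair — C5 → E5 — gives the same interval.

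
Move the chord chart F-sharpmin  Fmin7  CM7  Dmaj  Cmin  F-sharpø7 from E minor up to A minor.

Bmin Bbmin7 FM7 Gmaj Fmin Bø7

E minor up to A minor is a perfect fourth; each chord root moves by that interval while the quality stays the same.
F-sharpmin: root F-sharp up a perfect fourth → B, giving Bmin.
Fmin7: root F up a perfect fourth → Bb, giving Bbmin7.
CM7: root C up a perfect fourth → F, giving FM7.
Dmaj: root D up a perfect fourth → G, giving Gmaj.
Cmin: root C up a perfect fourth → F, giving Fmin.
F-sharpø7: root F-sharp up a perfect fourth → B, giving Bø7.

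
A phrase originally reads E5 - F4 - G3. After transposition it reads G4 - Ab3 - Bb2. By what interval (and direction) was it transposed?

down a major sixth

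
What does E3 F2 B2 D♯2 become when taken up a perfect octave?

E3 → E4
F2 → F3
B2 → B3
D#2 → D#3

E4 F3 B3 D#3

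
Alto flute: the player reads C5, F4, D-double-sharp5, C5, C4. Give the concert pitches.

G4 C4 A##4 G4 G3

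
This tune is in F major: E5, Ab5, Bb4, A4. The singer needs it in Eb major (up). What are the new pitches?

D6 Gb6 Ab5 G5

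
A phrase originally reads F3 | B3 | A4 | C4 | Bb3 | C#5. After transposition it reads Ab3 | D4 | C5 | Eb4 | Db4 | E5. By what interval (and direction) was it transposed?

up a minor third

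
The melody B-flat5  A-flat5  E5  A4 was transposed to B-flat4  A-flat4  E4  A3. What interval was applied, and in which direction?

From Bb5 to Bb4 is 8 letter names — an octave of some quality.
Bb4 to Bb5 is 12 semitones, which makes it a perfect octave; the second version is lower, so the direction is down.
Checking another pair — A4 → A3 — gives the same interval.

down a perfect octave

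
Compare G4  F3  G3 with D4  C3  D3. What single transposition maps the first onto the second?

down a perfect fourth

Take the first pair: G4 → D4. G to D spans 4 letter names, so the interval is some kind of fourth.
D4 to G4 is 5 semitones, which makes it a perfect fourth; the second version is lower, so the direction is down.
Checking another pair — G3 → D3 — gives the same interval.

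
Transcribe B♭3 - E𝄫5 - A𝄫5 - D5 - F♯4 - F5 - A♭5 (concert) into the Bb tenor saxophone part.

Written C4 sounds as Bb2 on the Bb tenor saxophone, so concert pitches are written a major ninth up.
Bb3 gives C5
Ebb5 gives Fb6
Abb5 gives Bbb6
D5 gives E6
F#4 gives G#5
F5 gives G6
Ab5 gives Bb6

C5 Fb6 Bbb6 E6 G#5 G6 Bb6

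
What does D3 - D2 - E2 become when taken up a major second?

E3 E2 F#2

D3 -> E3
D2 -> E2
E2 -> F#2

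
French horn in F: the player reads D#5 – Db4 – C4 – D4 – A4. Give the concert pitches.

The French horn in F sounds a perfect fifth below written, so transpose each written note down a perfect fifth.
D#5 → G#4
Db4 → Gb3
C4 → F3
D4 → G3
A4 → D4

G#4 Gb3 F3 G3 D4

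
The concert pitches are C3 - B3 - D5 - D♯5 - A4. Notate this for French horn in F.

G3 F#4 A5 A#5 E5

The French horn in F sounds a perfect fifth below written, so the written part must be a perfect fifth above concert — transpose each note up.
C3 becomes G3
B3 becomes F#4
D5 becomes A5
D#5 becomes A#5
A4 becomes E5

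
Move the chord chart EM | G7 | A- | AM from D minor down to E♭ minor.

D minor down to E♭ minor is a major seventh; each chord root moves by that interval while the quality stays the same.
EM: root E down a major seventh → F, giving FM.
G7: root G down a major seventh → Ab, giving Ab7.
A-: root A down a major seventh → Bb, giving Bb-.
AM: root A down a major seventh → Bb, giving BbM.

FM Ab7 Bb- BbM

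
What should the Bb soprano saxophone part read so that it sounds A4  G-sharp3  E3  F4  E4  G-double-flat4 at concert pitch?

Written C4 sounds as Bb3 on the Bb soprano saxophone, so concert pitches are written a major second up.
A4 to B4
G#3 to A#3
E3 to F#3
F4 to G4
E4 to F#4
Gbb4 to Abb4

B4 A#3 F#3 G4 F#4 Abb4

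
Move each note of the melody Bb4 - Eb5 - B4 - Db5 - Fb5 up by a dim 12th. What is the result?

Bb4 gives Fb6
Eb5 gives Bbb6
B4 gives F6
Db5 gives Abb6
Fb5 gives Cbb7

Fb6 Bbb6 F6 Abb6 Cbb7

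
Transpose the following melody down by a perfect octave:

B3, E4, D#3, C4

B2 E3 D#2 C3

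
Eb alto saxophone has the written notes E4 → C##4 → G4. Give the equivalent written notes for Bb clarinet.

A3 F##3 C4

First find concert pitch: the Eb alto saxophone sounds a major sixth below written, so E4 C##4 G4 sounds G3 E#3 Bb3.
Then write for Bb clarinet: it sounds a major second below written, so the part must be a major second above concert.
G3 → A3
E#3 → F##3
Bb3 → C4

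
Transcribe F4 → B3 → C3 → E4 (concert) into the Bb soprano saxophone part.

G4 C#4 D3 F#4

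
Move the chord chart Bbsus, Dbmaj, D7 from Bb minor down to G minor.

Gsus Bbmaj B7

Bb minor down to G minor is a minor third; each chord root moves by that interval while the quality stays the same.
Bbsus: root Bb down a minor third → G, giving Gsus.
Dbmaj: root Db down a minor third → Bb, giving Bbmaj.
D7: root D down a minor third → B, giving B7.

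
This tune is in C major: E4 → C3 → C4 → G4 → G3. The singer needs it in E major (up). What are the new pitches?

G#4 E3 E4 B4 B3

C major to E major up is a major third, so every note moves up by that interval.
E4 becomes G#4
C3 becomes E3
C4 becomes E4
G4 becomes B4
G3 becomes B3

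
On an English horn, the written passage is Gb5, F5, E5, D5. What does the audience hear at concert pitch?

The English horn sounds a perfect fifth below written, so transpose each written note down a perfect fifth.
Gb5 becomes Cb5
F5 becomes Bb4
E5 becomes A4
D5 becomes G4

Cb5 Bb4 A4 G4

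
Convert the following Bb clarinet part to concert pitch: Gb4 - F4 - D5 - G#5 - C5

Written C4 on the Bb clarinet sounds as Bb3, a major second lower; apply that shift to every note.
Gb4 becomes Fb4
F4 becomes Eb4
D5 becomes C5
G#5 becomes F#5
C5 becomes Bb4

Fb4 Eb4 C5 F#5 Bb4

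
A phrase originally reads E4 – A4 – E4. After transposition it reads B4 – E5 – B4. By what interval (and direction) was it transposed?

Take the first pair: E4 → B4. E to B spans 5 letter names, so the interval is some kind of fifth.
E4 to B4 is 7 semitones, which makes it a perfect fifth; the second version is higher, so the direction is up.
Checking another pair — E4 → B4 — gives the same interval.

up a perfect fifth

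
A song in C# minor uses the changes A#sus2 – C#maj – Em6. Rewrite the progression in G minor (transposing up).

C# minor up to G minor is a diminished fifth; each chord root moves by that interval while the quality stays the same.
A#sus2: root A# up a diminished fifth → E, giving Esus2.
C#maj: root C# up a diminished fifth → G, giving Gmaj.
Em6: root E up a diminished fifth → Bb, giving Bbm6.

Esus2 Gmaj Bbm6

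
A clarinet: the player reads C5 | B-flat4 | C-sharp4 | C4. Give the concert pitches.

Written C4 on the A clarinet sounds as A3, a minor third lower; apply that shift to every note.
C5 -> A4
Bb4 -> G4
C#4 -> A#3
C4 -> A3

A4 G4 A#3 A3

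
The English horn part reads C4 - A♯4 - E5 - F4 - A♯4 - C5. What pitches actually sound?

The English horn sounds a perfect fifth below written, so transpose each written note down a perfect fifth.
C4 gives F3
A#4 gives D#4
E5 gives A4
F4 gives Bb3
A#4 gives D#4
C5 gives F4

F3 D#4 A4 Bb3 D#4 F4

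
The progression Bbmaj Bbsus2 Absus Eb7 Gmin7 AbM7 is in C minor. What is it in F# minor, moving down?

Emaj Esus2 Dsus A7 C#min7 DM7

C minor down to F# minor is a diminished fifth; each chord root moves by that interval while the quality stays the same.
Bbmaj: root Bb down a diminished fifth → E, giving Emaj.
Bbsus2: root Bb down a diminished fifth → E, giving Esus2.
Absus: root Ab down a diminished fifth → D, giving Dsus.
Eb7: root Eb down a diminished fifth → A, giving A7.
Gmin7: root G down a diminished fifth → C#, giving C#min7.
AbM7: root Ab down a diminished fifth → D, giving DM7.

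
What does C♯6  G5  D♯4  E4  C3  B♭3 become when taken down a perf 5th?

C#6 becomes F#5
G5 becomes C5
D#4 becomes G#3
E4 becomes A3
C3 becomes F2
Bb3 becomes Eb3

F#5 C5 G#3 A3 F2 Eb3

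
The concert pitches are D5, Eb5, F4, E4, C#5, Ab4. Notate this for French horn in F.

A5 Bb5 C5 B4 G#5 Eb5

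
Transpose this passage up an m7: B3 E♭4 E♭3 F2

B3 to A4
Eb4 to Db5
Eb3 to Db4
F2 to Eb3

A4 Db5 Db4 Eb3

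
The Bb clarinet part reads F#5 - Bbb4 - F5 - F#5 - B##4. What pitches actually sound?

E5 Abb4 Eb5 E5 A##4

The Bb clarinet sounds a major second below written, so transpose each written note down a major second.
F#5 to E5
Bbb4 to Abb4
F5 to Eb5
F#5 to E5
B##4 to A##4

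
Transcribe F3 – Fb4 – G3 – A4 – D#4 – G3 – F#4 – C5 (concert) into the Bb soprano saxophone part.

G3 Gb4 A3 B4 E#4 A3 G#4 D5

The Bb soprano saxophone sounds a major second below written, so the written part must be a major second above concert — transpose each note up.
F3 -> G3
Fb4 -> Gb4
G3 -> A3
A4 -> B4
D#4 -> E#4
G3 -> A3
F#4 -> G#4
C5 -> D5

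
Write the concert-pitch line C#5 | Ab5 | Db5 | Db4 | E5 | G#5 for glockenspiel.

The glockenspiel sounds a perfect fifteenth above written, so the written part must be a perfect fifteenth below concert — transpose each note down.
C#5 gives C#3
Ab5 gives Ab3
Db5 gives Db3
Db4 gives Db2
E5 gives E3
G#5 gives G#3

C#3 Ab3 Db3 Db2 E3 G#3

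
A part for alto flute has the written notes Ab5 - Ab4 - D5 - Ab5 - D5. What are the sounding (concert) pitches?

Eb5 Eb4 A4 Eb5 A4

Written C4 on the alto flute sounds as G3, a perfect fourth lower; apply that shift to every note.
Ab5 gives Eb5
Ab4 gives Eb4
D5 gives A4
Ab5 gives Eb5
D5 gives A4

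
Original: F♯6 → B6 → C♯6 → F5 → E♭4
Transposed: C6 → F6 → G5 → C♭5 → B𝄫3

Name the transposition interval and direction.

down an augmented fourth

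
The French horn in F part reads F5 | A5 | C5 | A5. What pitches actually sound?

Written C4 on the French horn in F sounds as F3, a perfect fifth lower; apply that shift to every note.
F5 to Bb4
A5 to D5
C5 to F4
A5 to D5

Bb4 D5 F4 D5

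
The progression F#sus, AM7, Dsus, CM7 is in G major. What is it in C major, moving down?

Bsus DM7 Gsus FM7

G major down to C major is a perfect fifth; each chord root moves by that interval while the quality stays the same.
F#sus: root F# down a perfect fifth → B, giving Bsus.
AM7: root A down a perfect fifth → D, giving DM7.
Dsus: root D down a perfect fifth → G, giving Gsus.
CM7: root C down a perfect fifth → F, giving FM7.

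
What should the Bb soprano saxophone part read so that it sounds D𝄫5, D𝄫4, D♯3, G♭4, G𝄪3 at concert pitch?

Written C4 sounds as Bb3 on the Bb soprano saxophone, so concert pitches are written a major second up.
Dbb5 → Ebb5
Dbb4 → Ebb4
D#3 → E#3
Gb4 → Ab4
G##3 → A##3

Ebb5 Ebb4 E#3 Ab4 A##3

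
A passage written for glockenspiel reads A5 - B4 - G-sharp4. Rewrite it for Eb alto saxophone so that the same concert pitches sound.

First find concert pitch: the glockenspiel sounds a perfect fifteenth above written, so A5 B4 G-sharp4 sounds A7 B6 G#6.
Then write for Eb alto saxophone: it sounds a major sixth below written, so the part must be a major sixth above concert.
A7 → F#8
B6 → G#7
G#6 → E#7

F#8 G#7 E#7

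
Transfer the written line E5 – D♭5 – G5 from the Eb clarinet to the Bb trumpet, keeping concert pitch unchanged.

A5 Gb5 C6

First find concert pitch: the Eb clarinet sounds a minor third above written, so E5 D♭5 G5 sounds G5 Fb5 Bb5.
Then write for Bb trumpet: it sounds a major second below written, so the part must be a major second above concert.
G5 → A5
Fb5 → Gb5
Bb5 → C6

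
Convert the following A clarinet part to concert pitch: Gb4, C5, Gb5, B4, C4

Eb4 A4 Eb5 G#4 A3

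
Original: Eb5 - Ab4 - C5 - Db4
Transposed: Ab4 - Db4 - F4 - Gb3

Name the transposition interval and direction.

down a perfect fifth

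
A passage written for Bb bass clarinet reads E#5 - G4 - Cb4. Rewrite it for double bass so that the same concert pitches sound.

First find concert pitch: the Bb bass clarinet sounds a major ninth below written, so E#5 G4 Cb4 sounds D#4 F3 Bbb2.
Then write for double bass: it sounds a perfect octave below written, so the part must be a perfect octave above concert.
D#4 → D#5
F3 → F4
Bbb2 → Bbb3

D#5 F4 Bbb3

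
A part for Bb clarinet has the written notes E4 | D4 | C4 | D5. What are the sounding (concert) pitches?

D4 C4 Bb3 C5

Written C4 on the Bb clarinet sounds as Bb3, a major second lower; apply that shift to every note.
E4 becomes D4
D4 becomes C4
C4 becomes Bb3
D5 becomes C5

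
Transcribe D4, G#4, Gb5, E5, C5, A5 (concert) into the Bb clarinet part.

E4 A#4 Ab5 F#5 D5 B5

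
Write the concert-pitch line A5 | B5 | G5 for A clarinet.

C6 D6 Bb5

The A clarinet sounds a minor third below written, so the written part must be a minor third above concert — transpose each note up.
A5 to C6
B5 to D6
G5 to Bb5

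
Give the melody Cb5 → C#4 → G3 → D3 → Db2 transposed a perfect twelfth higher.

Gb6 G#5 D5 A4 Ab3

Cb5: a twelfth up reaches G, and 19 semitones makes it Gb6.
A perfect twelfth up from C#4 gives G#5.
A perfect twelfth up from G3 gives D5.
A perfect twelfth up from D3 gives A4.
A perfect twelfth up from Db2 gives Ab3.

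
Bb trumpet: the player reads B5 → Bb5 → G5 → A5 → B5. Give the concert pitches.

A5 Ab5 F5 G5 A5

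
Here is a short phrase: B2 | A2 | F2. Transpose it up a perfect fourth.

B2 -> E3
A2 -> D3
F2 -> Bb2

E3 D3 Bb2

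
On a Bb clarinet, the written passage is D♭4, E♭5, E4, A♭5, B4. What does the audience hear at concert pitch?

Written C4 on the Bb clarinet sounds as Bb3, a major second lower; apply that shift to every note.
Db4 -> Cb4
Eb5 -> Db5
E4 -> D4
Ab5 -> Gb5
B4 -> A4

Cb4 Db5 D4 Gb5 A4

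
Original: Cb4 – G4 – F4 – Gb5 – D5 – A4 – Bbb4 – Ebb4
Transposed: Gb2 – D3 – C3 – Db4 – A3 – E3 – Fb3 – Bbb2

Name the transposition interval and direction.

Take the first pair: Cb4 → Gb2. C to G spans 11 letter names, so the interval is some kind of eleventh.
Gb2 to Cb4 is 17 semitones, which makes it a perfect eleventh; the second version is lower, so the direction is down.
Checking another pair — Ebb4 → Bbb2 — gives the same interval.

down a perfect eleventh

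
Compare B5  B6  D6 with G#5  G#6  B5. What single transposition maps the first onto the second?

down a minor third

From B5 to G#5 is 3 letter names — a third of some quality.
G#5 to B5 is 3 semitones, which makes it a minor third; the second version is lower, so the direction is down.
Checking another pair — D6 → B5 — gives the same interval.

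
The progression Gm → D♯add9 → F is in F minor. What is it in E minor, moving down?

F minor down to E minor is a minor second; each chord root moves by that interval while the quality stays the same.
Gm: root G down a minor second → F#, giving F#m.
D♯add9: root D♯ down a minor second → C##, giving C##add9.
F: root F down a minor second → E, giving E.

F#m C##add9 E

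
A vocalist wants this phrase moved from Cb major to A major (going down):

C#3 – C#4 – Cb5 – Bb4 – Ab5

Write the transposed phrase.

From Cb down to A is a diminished third; apply that to each pitch.
C#3 -> A##2
C#4 -> A##3
Cb5 -> A4
Bb4 -> G#4
Ab5 -> F#5

A##2 A##3 A4 G#4 F#5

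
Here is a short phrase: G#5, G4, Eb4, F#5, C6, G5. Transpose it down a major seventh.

A4 Ab3 Fb3 G4 Db5 Ab4

G#5 gives A4
G4 gives Ab3
Eb4 gives Fb3
F#5 gives G4
C6 gives Db5
G5 gives Ab4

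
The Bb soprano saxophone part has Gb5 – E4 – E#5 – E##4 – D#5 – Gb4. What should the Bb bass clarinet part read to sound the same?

Gb6 E5 E#6 E##5 D#6 Gb5

First find concert pitch: the Bb soprano saxophone sounds a major second below written, so Gb5 E4 E#5 E##4 D#5 Gb4 sounds Fb5 D4 D#5 D##4 C#5 Fb4.
Then write for Bb bass clarinet: it sounds a major ninth below written, so the part must be a major ninth above concert.
Fb5 → Gb6
D4 → E5
D#5 → E#6
D##4 → E##5
C#5 → D#6
Fb4 → Gb5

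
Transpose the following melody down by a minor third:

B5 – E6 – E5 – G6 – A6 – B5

G#5 C#6 C#5 E6 F#6 G#5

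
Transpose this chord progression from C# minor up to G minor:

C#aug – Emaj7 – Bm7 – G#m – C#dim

C# minor up to G minor is a diminished fifth; each chord root moves by that interval while the quality stays the same.
C#aug: root C# up a diminished fifth → G, giving Gaug.
Emaj7: root E up a diminished fifth → Bb, giving Bbmaj7.
Bm7: root B up a diminished fifth → F, giving Fm7.
G#m: root G# up a diminished fifth → D, giving Dm.
C#dim: root C# up a diminished fifth → G, giving Gdim.

Gaug Bbmaj7 Fm7 Dm Gdim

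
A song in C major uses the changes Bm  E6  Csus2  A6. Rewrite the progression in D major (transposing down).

C major down to D major is a minor seventh; each chord root moves by that interval while the quality stays the same.
Bm: root B down a minor seventh → C#, giving C#m.
E6: root E down a minor seventh → F#, giving F#6.
Csus2: root C down a minor seventh → D, giving Dsus2.
A6: root A down a minor seventh → B, giving B6.

C#m F#6 Dsus2 B6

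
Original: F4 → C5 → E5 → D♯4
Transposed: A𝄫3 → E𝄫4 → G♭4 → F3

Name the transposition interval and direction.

down an augmented sixth

From F4 to Abb3 is 6 letter names — a sixth of some quality.
Abb3 to F4 is 10 semitones, which makes it an augmented sixth; the second version is lower, so the direction is down.
Checking another pair — D#4 → F3 — gives the same interval.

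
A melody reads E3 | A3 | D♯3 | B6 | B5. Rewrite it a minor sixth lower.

E3: a sixth down reaches G, and 8 semitones makes it G#2.
A3: a sixth down reaches C, and 8 semitones makes it C#3.
A minor sixth down from D#3 gives F##2.
A minor sixth down from B6 gives D#6.
B5 down a minor sixth is D#5.

G#2 C#3 F##2 D#6 D#5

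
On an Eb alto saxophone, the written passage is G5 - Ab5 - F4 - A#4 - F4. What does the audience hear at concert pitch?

Bb4 Cb5 Ab3 C#4 Ab3

Written C4 on the Eb alto saxophone sounds as Eb3, a major sixth lower; apply that shift to every note.
G5 -> Bb4
Ab5 -> Cb5
F4 -> Ab3
A#4 -> C#4
F4 -> Ab3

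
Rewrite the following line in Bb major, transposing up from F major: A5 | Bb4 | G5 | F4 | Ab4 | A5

From F up to Bb is a perfect fourth; apply that to each pitch.
A5 -> D6
Bb4 -> Eb5
G5 -> C6
F4 -> Bb4
Ab4 -> Db5
A5 -> D6

D6 Eb5 C6 Bb4 Db5 D6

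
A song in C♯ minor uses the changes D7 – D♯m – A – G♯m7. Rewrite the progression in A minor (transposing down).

Bb7 Bm F Em7

C♯ minor down to A minor is a major third; each chord root moves by that interval while the quality stays the same.
D7: root D down a major third → Bb, giving Bb7.
D♯m: root D♯ down a major third → B, giving Bm.
A: root A down a major third → F, giving F.
G♯m7: root G♯ down a major third → E, giving Em7.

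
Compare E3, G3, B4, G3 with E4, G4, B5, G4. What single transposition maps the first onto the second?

up a perfect octave

Take the first pair: E3 → E4. E to E spans 8 letter names, so the interval is some kind of octave.
E3 to E4 is 12 semitones, which makes it a perfect octave; the second version is higher, so the direction is up.
Checking another pair — G3 → G4 — gives the same interval.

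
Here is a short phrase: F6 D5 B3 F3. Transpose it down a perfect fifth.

F6 gives Bb5
D5 gives G4
B3 gives E3
F3 gives Bb2

Bb5 G4 E3 Bb2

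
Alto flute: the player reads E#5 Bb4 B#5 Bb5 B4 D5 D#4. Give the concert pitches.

B#4 F4 F##5 F5 F#4 A4 A#3

The alto flute sounds a perfect fourth below written, so transpose each written note down a perfect fourth.
E#5 → B#4
Bb4 → F4
B#5 → F##5
Bb5 → F5
B4 → F#4
D5 → A4
D#4 → A#3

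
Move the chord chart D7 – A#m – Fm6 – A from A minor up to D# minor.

G#7 D##m Bm6 D#

A minor up to D# minor is an augmented fourth; each chord root moves by that interval while the quality stays the same.
D7: root D up an augmented fourth → G#, giving G#7.
A#m: root A# up an augmented fourth → D##, giving D##m.
Fm6: root F up an augmented fourth → B, giving Bm6.
A: root A up an augmented fourth → D#, giving D#.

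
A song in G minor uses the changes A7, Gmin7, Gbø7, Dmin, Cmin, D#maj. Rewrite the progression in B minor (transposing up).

G minor up to B minor is a major third; each chord root moves by that interval while the quality stays the same.
A7: root A up a major third → C#, giving C#7.
Gmin7: root G up a major third → B, giving Bmin7.
Gbø7: root Gb up a major third → Bb, giving Bbø7.
Dmin: root D up a major third → F#, giving F#min.
Cmin: root C up a major third → E, giving Emin.
D#maj: root D# up a major third → F##, giving F##maj.

C#7 Bmin7 Bbø7 F#min Emin F##maj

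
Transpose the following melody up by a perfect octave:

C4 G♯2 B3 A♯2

C5 G#3 B4 A#3

C4 becomes C5
G#2 becomes G#3
B3 becomes B4
A#2 becomes A#3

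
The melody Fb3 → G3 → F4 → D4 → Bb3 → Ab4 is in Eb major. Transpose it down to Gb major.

Eb major to Gb major down is a major sixth, so every note moves down by that interval.
Fb3 gives Abb2
G3 gives Bb2
F4 gives Ab3
D4 gives F3
Bb3 gives Db3
Ab4 gives Cb4

Abb2 Bb2 Ab3 F3 Db3 Cb4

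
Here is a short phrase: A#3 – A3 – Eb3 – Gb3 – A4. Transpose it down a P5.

D#3 D3 Ab2 Cb3 D4

A#3 to D#3
A3 to D3
Eb3 to Ab2
Gb3 to Cb3
A4 to D4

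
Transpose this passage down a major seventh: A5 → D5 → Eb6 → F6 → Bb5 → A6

Bb4 Eb4 Fb5 Gb5 Cb5 Bb5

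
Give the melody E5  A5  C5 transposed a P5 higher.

E5 gives B5
A5 gives E6
C5 gives G5

B5 E6 G5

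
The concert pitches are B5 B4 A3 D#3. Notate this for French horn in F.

Written C4 sounds as F3 on the French horn in F, so concert pitches are written a perfect fifth up.
B5 to F#6
B4 to F#5
A3 to E4
D#3 to A#3

F#6 F#5 E4 A#3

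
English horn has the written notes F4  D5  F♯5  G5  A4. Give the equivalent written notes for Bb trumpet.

C4 A4 C#5 D5 E4

First find concert pitch: the English horn sounds a perfect fifth below written, so F4 D5 F♯5 G5 A4 sounds Bb3 G4 B4 C5 D4.
Then write for Bb trumpet: it sounds a major second below written, so the part must be a major second above concert.
Bb3 → C4
G4 → A4
B4 → C#5
C5 → D5
D4 → E4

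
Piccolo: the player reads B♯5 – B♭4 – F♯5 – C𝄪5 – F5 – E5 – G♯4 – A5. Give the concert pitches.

B#6 Bb5 F#6 C##6 F6 E6 G#5 A6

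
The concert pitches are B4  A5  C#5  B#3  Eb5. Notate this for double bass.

B5 A6 C#6 B#4 Eb6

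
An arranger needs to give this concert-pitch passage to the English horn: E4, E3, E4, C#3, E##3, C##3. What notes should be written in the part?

B4 B3 B4 G#3 B##3 G##3

Written C4 sounds as F3 on the English horn, so concert pitches are written a perfect fifth up.
E4 to B4
E3 to B3
E4 to B4
C#3 to G#3
E##3 to B##3
C##3 to G##3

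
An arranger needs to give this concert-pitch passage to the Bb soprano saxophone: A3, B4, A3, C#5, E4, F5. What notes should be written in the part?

B3 C#5 B3 D#5 F#4 G5

The Bb soprano saxophone sounds a major second below written, so the written part must be a major second above concert — transpose each note up.
A3 to B3
B4 to C#5
A3 to B3
C#5 to D#5
E4 to F#4
F5 to G5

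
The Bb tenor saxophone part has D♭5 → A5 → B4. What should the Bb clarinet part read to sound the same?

First find concert pitch: the Bb tenor saxophone sounds a major ninth below written, so D♭5 A5 B4 sounds Cb4 G4 A3.
Then write for Bb clarinet: it sounds a major second below written, so the part must be a major second above concert.
Cb4 → Db4
G4 → A4
A3 → B3

Db4 A4 B3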